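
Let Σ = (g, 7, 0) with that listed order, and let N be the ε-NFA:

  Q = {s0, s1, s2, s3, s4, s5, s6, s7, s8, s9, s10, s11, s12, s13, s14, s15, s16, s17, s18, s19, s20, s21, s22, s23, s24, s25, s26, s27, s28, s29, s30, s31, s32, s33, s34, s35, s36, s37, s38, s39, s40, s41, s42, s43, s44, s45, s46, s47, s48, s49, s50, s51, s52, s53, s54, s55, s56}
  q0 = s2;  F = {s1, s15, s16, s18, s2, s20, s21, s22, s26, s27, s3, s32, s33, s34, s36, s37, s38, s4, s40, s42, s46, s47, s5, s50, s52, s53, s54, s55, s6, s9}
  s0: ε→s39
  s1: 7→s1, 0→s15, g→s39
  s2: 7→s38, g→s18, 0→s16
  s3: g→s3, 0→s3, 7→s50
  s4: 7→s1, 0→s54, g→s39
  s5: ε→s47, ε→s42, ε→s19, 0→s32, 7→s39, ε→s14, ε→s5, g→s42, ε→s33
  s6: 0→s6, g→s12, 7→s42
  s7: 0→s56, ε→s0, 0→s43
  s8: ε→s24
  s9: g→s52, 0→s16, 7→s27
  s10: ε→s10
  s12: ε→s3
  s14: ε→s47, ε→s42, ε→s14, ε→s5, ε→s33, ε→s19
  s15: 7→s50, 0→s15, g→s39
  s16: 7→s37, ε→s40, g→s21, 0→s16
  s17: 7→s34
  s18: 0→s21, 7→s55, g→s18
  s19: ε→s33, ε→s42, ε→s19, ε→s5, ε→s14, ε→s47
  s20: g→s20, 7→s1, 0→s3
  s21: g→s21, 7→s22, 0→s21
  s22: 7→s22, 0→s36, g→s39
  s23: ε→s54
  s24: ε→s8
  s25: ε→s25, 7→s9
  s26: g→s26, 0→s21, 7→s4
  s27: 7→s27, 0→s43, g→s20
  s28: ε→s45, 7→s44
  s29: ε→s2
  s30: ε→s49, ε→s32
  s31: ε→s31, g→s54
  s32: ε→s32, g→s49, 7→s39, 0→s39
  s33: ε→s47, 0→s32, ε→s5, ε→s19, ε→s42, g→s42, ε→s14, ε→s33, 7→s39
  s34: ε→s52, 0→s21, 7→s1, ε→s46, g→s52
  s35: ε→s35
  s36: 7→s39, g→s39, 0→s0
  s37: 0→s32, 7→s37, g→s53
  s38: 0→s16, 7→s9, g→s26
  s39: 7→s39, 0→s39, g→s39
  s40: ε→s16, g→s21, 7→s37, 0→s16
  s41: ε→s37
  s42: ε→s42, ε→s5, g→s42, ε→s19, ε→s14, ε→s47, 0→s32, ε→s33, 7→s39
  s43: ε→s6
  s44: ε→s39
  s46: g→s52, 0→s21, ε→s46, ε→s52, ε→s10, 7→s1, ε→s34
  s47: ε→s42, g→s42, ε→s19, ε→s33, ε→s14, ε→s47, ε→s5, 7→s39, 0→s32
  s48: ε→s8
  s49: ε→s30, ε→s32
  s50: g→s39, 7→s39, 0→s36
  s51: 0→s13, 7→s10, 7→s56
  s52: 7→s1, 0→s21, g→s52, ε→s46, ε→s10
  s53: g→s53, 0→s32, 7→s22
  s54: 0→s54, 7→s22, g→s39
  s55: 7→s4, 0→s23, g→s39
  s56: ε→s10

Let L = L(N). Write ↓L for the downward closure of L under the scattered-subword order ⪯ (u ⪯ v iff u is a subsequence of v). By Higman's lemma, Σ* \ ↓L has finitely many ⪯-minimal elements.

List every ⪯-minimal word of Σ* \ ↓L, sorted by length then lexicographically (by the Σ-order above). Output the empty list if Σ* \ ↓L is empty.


|Q|=57, |F|=30, |δ|=170 (68 ε).
min D↑ (25 st, q0=0, F={9}): 0:g→1,7→2,0→3 1:g→1,7→4,0→5 2:g→6,7→7,0→3 3:g→5,7→8,0→3 4:g→9,7→10,0→11 5:g→5,7→12,0→5 6:g→6,7→10,0→5 7:g→13,7→14,0→3 8:g→15,7→8,0→16 9:g→9,7→9,0→9 10:g→9,7→17,0→11 11:g→9,7→12,0→11 12:g→9,7→12,0→18 13:g→13,7→17,0→5 14:g→19,7→14,0→20 15:g→15,7→12,0→16 16:g→16,7→9,0→9 17:g→9,7→17,0→21 18:g→9,7→9,0→9 19:g→19,7→17,0→22 20:g→22,7→23,0→20 21:g→9,7→24,0→21 22:g→22,7→24,0→22 23:g→23,7→9,0→16 24:g→9,7→9,0→18 (ε-aug+det+¬).
'g7g': |S_i|=[40, 31, 11, 1] end={s39} rej; 3/3 single-dels accept.
'0707': run [40, 26, 16, 6, 1] end={s39} — reject; 4/4 single-dels accept.
'0700': N↓-sim [40, 26, 16, 6, 2] end={s0,s39} rej; 4/4 del acc.
'777077': |S_i|=[40, 38, 34, 24, 18, 13, 1] end={s39} ∉↓L; 6/6 del acc.
4 obstructions.

A = [g7g, 0707, 0700, 777077].


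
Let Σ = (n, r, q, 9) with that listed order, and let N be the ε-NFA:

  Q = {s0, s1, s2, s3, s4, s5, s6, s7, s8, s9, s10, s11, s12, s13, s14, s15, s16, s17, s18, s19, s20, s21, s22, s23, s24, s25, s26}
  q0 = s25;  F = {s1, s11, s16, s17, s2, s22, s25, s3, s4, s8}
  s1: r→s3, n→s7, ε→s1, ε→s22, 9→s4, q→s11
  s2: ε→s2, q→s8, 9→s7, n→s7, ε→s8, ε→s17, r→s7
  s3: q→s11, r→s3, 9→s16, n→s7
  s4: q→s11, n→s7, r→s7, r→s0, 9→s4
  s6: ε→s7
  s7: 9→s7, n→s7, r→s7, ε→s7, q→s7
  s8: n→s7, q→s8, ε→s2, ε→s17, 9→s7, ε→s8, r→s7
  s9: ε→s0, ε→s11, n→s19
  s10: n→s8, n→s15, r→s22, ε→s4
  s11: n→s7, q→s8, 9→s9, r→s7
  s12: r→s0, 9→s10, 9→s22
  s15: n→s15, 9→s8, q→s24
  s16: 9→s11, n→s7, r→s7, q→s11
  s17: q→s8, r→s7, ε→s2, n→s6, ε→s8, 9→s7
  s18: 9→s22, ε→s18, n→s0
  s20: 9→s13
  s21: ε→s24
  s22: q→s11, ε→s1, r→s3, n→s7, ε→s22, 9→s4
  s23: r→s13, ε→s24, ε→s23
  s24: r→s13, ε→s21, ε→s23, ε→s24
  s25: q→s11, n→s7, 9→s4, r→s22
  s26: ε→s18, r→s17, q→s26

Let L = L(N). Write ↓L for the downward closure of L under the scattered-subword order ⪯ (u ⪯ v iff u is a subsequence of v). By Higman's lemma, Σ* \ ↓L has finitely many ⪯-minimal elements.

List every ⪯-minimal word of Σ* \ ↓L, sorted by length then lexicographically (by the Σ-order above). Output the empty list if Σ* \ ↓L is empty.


|Q|=27, |F|=10, |δ|=87 (25 ε).
min D↑ (8 st, q0=0, F={1}): 0:n→1,r→2,q→3,9→4 1:n→1,r→1,q→1,9→1 2:n→1,r→5,q→3,9→4 3:n→1,r→1,q→6,9→3 4:n→1,r→1,q→3,9→4 5:n→1,r→5,q→3,9→7 6:n→1,r→1,q→6,9→1 7:n→1,r→1,q→3,9→3 (ε-aug+det+¬).
'n': N↓-sim [15, 3] end={s19,s6,s7} — reject; 1/1 deletions ∈↓L.
'qr': run [15, 9, 1] end={s7} ∉↓L; 2/2 del acc.
'9r': N↓-sim [15, 11, 2] end={s0,s7} — reject; 2/2 del acc.
'qq9': |S_i|=[15, 9, 5, 1] end={s7} ∉↓L; 3/3 del acc.
'rr99q9': |S_i|=[15, 14, 11, 10, 9, 5, 1] end={s7} rej; 6/6 deletions ∈↓L.
5 obstructions.

Antichain: [n, qr, 9r, qq9, rr99q9].


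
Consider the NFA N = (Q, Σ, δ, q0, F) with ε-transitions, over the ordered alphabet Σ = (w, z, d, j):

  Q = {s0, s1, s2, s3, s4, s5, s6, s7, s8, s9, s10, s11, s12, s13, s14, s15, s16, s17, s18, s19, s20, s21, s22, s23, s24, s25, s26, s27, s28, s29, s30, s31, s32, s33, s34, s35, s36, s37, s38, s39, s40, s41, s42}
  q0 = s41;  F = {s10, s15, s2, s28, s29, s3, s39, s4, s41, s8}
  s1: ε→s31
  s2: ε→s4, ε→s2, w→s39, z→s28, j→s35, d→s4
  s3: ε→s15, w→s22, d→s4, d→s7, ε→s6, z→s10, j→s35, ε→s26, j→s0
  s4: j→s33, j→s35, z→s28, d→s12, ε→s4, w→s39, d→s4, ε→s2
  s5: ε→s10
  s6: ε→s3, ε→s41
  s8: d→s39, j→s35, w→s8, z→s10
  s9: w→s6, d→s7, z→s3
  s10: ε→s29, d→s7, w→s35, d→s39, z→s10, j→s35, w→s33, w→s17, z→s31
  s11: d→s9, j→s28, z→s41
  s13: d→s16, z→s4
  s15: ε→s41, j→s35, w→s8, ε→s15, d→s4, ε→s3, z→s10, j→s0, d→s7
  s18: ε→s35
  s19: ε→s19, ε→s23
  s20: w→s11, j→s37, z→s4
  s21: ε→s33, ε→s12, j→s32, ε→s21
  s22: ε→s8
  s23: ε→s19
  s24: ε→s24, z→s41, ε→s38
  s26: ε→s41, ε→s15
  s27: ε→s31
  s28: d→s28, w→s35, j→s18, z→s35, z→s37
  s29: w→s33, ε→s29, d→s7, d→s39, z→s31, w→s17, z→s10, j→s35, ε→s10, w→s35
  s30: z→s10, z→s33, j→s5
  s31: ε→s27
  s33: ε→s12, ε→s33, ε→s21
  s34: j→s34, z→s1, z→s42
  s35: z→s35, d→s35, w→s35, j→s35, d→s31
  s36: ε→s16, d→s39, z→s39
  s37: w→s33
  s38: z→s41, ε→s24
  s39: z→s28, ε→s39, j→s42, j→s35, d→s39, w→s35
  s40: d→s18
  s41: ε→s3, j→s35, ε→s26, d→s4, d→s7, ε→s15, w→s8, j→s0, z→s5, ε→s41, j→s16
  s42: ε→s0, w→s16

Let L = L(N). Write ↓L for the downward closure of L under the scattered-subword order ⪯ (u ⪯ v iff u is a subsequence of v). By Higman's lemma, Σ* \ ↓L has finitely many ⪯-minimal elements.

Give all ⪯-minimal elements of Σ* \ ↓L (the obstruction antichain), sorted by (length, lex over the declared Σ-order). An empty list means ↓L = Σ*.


|Q|=43, |F|=10, |δ|=131 (42 ε).
min D↑ (7 st, q0=0, F={4}): 0:w→1,z→2,d→3,j→4 1:w→1,z→2,d→5,j→4 2:w→4,z→2,d→5,j→4 3:w→5,z→6,d→3,j→4 4:w→4,z→4,d→4,j→4 5:w→4,z→6,d→5,j→4 6:w→4,z→4,d→6,j→4 (ε-aug+det+¬).
'j': N↓-sim [28, 11] end={s0,s12,s16,s18,s21,s27,s31,s32,s33,s35,s42} rej; 1/1 single-dels accept.
'zw': run [28, 19, 9] end={s12,s16,s17,s21,s27,s31,s32,s33,s35} rej; 2/2 deletions ∈↓L.
'wdw': run [28, 20, 15, 8] end={s12,s16,s21,s27,s31,s32,s33,s35} — reject; 3/3 del acc.
'dww': run [28, 17, 14, 8] end={s12,s16,s21,s27,s31,s32,s33,s35} — reject; 3/3 deletions ∈↓L.
'dzz': N↓-sim [28, 17, 10, 8] end={s12,s21,s27,s31,s32,s33,s35,s37} ∉↓L; 3/3 deletions ∈↓L.
5 minimals (antichain).

Antichain: [j, zw, wdw, dww, dzz].


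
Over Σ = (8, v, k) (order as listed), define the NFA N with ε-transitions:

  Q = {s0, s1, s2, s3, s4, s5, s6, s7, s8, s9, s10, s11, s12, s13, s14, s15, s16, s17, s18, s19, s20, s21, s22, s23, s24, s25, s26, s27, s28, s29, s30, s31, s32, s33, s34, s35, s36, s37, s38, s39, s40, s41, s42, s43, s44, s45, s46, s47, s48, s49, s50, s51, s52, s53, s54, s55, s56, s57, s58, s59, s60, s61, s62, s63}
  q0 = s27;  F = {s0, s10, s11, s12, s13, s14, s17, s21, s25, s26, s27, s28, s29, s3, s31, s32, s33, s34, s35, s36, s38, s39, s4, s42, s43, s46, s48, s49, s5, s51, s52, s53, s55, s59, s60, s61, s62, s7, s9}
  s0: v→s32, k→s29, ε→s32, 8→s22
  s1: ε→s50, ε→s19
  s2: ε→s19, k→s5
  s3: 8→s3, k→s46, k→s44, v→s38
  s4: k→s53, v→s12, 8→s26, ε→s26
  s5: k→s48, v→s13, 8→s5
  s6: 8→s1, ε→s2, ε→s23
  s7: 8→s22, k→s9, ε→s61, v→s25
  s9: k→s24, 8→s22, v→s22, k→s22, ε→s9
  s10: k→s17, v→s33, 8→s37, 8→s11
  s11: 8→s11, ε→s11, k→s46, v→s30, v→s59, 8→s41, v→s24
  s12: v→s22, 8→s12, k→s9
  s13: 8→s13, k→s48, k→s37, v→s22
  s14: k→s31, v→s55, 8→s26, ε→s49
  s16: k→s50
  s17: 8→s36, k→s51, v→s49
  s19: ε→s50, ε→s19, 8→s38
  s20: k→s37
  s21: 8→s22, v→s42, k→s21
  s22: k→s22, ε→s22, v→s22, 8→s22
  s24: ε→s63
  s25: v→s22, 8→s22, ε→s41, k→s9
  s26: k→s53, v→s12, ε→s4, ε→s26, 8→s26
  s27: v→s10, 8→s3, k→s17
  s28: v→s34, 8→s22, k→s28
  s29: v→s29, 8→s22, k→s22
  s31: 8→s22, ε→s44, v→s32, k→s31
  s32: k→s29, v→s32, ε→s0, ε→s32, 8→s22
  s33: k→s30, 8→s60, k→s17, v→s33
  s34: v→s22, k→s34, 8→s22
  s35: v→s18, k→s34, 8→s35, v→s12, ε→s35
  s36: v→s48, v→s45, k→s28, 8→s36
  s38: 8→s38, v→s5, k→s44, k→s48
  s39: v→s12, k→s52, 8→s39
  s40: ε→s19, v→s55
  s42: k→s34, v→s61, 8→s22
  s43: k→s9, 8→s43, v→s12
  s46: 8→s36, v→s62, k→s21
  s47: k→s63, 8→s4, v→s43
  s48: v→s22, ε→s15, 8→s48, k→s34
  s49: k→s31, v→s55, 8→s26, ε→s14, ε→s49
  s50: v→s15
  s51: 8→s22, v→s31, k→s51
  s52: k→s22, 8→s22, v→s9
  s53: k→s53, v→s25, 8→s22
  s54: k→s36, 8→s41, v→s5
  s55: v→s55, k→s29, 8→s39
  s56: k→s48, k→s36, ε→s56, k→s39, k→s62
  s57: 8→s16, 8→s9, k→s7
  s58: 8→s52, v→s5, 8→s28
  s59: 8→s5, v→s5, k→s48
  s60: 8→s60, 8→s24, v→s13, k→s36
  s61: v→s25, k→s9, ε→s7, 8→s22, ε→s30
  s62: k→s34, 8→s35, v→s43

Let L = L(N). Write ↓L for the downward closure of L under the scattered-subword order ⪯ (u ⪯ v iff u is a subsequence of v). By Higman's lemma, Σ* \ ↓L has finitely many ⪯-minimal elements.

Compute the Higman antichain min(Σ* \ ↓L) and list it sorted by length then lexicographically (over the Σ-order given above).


A = [kk8, 8vkv, k8vv, 8vvvv, vv8vv, kvvkk].

|Q|=64, |F|=39, |δ|=184 (29 ε).
min D↑ (36 st, q0=0, F={21}): 0:8→1,v→2,k→3 1:8→1,v→4,k→5 2:8→6,v→7,k→3 3:8→8,v→9,k→10 4:8→4,v→11,k→12 5:8→8,v→13,k→14 6:8→6,v→15,k→5 7:8→16,v→7,k→3 8:8→8,v→12,k→17 9:8→18,v→19,k→20 10:8→21,v→20,k→10 11:8→11,v→22,k→12 12:8→12,v→21,k→23 13:8→24,v→25,k→23 14:8→21,v→26,k→14 15:8→11,v→11,k→12 16:8→16,v→22,k→8 17:8→21,v→23,k→17 18:8→18,v→27,k→28 19:8→29,v→19,k→30 20:8→21,v→31,k→20 21:8→21,v→21,k→21 22:8→22,v→21,k→12 23:8→21,v→21,k→23 24:8→24,v→27,k→23 25:8→25,v→27,k→32 26:8→21,v→33,k→23 27:8→27,v→21,k→32 28:8→21,v→34,k→28 29:8→29,v→27,k→35 30:8→21,v→30,k→21 31:8→21,v→31,k→30 32:8→21,v→21,k→21 33:8→21,v→34,k→32 34:8→21,v→21,k→32 35:8→21,v→32,k→21 (ε-aug+det+¬).
'kk8': |S_i|=[49, 39, 21, 1] end={s22} — reject; 3/3 del acc.
'8vkv': run [49, 37, 25, 9, 1] end={s22} rej; 4/4 deletions ∈↓L.
'k8vv': |S_i|=[49, 39, 21, 12, 1] end={s22} — reject; 4/4 del acc.
'8vvvv': N↓-sim [49, 37, 25, 18, 12, 1] end={s22} — reject; 5/5 del acc.
'vv8vv': |S_i|=[49, 47, 42, 25, 14, 1] end={s22} rej; 5/5 single-dels accept.
'kvvkk': run [49, 39, 32, 18, 6, 3] end={s22,s24,s63} ∉↓L; 5/5 single-dels accept.
6 words, ⪯-incomp.


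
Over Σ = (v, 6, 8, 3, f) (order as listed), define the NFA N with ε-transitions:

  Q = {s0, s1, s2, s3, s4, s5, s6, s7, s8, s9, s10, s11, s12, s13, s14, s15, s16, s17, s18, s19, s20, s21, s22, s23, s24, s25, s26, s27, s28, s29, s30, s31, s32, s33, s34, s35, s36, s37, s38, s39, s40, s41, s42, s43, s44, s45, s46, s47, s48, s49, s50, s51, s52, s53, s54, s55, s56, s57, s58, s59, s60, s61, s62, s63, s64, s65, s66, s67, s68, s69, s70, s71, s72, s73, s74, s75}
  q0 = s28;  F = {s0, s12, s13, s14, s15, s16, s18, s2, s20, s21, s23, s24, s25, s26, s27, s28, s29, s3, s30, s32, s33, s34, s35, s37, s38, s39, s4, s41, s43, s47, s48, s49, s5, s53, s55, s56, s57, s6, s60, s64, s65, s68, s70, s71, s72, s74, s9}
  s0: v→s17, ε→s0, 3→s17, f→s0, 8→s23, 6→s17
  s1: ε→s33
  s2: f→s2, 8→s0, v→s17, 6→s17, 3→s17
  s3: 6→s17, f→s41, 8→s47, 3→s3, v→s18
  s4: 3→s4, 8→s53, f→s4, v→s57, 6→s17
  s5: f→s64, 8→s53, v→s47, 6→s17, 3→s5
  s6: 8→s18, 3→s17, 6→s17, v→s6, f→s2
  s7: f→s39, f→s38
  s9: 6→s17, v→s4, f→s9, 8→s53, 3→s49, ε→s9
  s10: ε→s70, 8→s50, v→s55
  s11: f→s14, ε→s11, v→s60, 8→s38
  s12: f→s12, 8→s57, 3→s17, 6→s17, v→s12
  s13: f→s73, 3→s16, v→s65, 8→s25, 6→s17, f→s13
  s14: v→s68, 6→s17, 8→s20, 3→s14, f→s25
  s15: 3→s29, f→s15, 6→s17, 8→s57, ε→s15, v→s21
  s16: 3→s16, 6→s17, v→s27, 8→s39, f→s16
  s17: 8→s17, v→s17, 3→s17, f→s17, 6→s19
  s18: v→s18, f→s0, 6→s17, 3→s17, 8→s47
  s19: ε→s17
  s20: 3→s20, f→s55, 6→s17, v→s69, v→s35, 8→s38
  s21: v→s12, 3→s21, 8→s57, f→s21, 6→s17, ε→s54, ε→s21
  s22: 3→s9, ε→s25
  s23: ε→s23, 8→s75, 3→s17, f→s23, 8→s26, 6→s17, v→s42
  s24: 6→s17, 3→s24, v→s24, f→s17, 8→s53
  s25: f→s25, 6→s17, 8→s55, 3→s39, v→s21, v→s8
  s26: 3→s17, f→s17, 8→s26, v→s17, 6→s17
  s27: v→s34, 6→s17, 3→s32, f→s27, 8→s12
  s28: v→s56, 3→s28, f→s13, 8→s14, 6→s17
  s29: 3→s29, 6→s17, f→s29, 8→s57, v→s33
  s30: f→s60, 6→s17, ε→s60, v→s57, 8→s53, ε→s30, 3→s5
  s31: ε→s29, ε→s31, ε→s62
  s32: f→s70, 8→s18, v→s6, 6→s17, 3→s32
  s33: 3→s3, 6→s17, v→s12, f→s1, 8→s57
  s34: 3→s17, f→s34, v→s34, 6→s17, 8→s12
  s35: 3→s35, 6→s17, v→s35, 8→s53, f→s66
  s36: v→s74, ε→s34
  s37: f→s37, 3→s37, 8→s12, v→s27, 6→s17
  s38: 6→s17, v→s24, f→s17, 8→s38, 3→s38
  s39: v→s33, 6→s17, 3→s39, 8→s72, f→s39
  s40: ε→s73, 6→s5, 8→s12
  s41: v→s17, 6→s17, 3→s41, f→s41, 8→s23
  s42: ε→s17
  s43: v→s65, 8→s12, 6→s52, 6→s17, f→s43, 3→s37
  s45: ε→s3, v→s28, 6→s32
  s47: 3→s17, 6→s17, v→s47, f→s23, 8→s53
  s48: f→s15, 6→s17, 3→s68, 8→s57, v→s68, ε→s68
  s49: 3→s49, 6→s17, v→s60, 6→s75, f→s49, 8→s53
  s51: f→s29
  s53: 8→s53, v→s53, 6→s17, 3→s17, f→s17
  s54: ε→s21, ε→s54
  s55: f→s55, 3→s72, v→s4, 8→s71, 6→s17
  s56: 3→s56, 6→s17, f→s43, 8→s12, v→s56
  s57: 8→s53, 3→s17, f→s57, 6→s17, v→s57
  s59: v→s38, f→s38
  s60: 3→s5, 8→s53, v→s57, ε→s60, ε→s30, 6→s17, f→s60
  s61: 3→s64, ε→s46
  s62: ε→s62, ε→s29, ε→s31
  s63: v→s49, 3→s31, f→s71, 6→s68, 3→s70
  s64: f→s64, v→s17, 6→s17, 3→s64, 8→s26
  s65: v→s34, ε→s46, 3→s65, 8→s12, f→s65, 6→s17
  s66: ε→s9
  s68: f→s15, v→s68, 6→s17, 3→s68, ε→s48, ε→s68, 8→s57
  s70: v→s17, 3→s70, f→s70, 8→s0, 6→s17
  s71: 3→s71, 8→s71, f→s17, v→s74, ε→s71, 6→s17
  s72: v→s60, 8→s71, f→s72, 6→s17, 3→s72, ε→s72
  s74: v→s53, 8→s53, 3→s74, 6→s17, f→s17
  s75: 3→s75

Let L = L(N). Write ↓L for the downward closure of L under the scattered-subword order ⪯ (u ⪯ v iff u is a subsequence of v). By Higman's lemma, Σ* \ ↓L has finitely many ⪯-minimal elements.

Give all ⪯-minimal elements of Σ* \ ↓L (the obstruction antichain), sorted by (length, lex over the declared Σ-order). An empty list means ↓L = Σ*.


|Q|=76, |F|=47, |δ|=304 (35 ε).
min D↑ (46 st, q0=0, F={2}): 0:v→1,6→2,8→3,3→0,f→4 1:v→1,6→2,8→5,3→1,f→6 2:v→2,6→2,8→2,3→2,f→2 3:v→7,6→2,8→8,3→3,f→9 4:v→10,6→2,8→9,3→11,f→4 5:v→5,6→2,8→12,3→2,f→5 6:v→10,6→2,8→5,3→13,f→6 7:v→7,6→2,8→12,3→7,f→14 8:v→15,6→2,8→16,3→8,f→17 9:v→18,6→2,8→17,3→19,f→9 10:v→20,6→2,8→5,3→10,f→10 11:v→21,6→2,8→19,3→11,f→11 12:v→12,6→2,8→22,3→2,f→12 13:v→21,6→2,8→5,3→13,f→13 14:v→18,6→2,8→12,3→23,f→14 15:v→15,6→2,8→22,3→15,f→24 16:v→25,6→2,8→16,3→16,f→2 17:v→26,6→2,8→27,3→28,f→17 18:v→5,6→2,8→12,3→18,f→18 19:v→29,6→2,8→28,3→19,f→19 20:v→20,6→2,8→5,3→2,f→20 21:v→20,6→2,8→5,3→30,f→21 22:v→22,6→2,8→22,3→2,f→2 23:v→29,6→2,8→12,3→23,f→23 24:v→26,6→2,8→22,3→31,f→24 25:v→25,6→2,8→22,3→25,f→2 26:v→12,6→2,8→22,3→26,f→26 27:v→32,6→2,8→27,3→27,f→2 28:v→33,6→2,8→27,3→28,f→28 29:v→5,6→2,8→12,3→34,f→29 30:v→35,6→2,8→36,3→30,f→37 31:v→33,6→2,8→22,3→31,f→31 32:v→22,6→2,8→22,3→32,f→2 33:v→12,6→2,8→22,3→38,f→33 34:v→36,6→2,8→39,3→34,f→40 35:v→35,6→2,8→36,3→2,f→41 36:v→36,6→2,8→39,3→2,f→42 37:v→2,6→2,8→42,3→37,f→37 38:v→39,6→2,8→22,3→38,f→43 39:v→39,6→2,8→22,3→2,f→44 40:v→2,6→2,8→44,3→40,f→40 41:v→2,6→2,8→42,3→2,f→41 42:v→2,6→2,8→44,3→2,f→42 43:v→2,6→2,8→45,3→43,f→43 44:v→2,6→2,8→45,3→2,f→44 45:v→2,6→2,8→45,3→2,f→2.
'6': |S_i|=[59, 4] end={s17,s19,s52,s75} — reject; 1/1 single-dels accept.
'v83': |S_i|=[59, 47, 12, 3] end={s17,s19,s75} ∉↓L; 3/3 single-dels accept.
'888f': N↓-sim [59, 43, 26, 9, 2] end={s17,s19} rej; 4/4 del acc.
'fvv3': run [59, 49, 33, 15, 3] end={s17,s19,s75} — reject; 4/4 deletions ∈↓L.
'f3v3fv': run [59, 49, 39, 27, 19, 11, 3] end={s17,s19,s42} rej; 6/6 single-dels accept.
5 minimals (antichain).

Antichain: [6, v83, 888f, fvv3, f3v3fv].


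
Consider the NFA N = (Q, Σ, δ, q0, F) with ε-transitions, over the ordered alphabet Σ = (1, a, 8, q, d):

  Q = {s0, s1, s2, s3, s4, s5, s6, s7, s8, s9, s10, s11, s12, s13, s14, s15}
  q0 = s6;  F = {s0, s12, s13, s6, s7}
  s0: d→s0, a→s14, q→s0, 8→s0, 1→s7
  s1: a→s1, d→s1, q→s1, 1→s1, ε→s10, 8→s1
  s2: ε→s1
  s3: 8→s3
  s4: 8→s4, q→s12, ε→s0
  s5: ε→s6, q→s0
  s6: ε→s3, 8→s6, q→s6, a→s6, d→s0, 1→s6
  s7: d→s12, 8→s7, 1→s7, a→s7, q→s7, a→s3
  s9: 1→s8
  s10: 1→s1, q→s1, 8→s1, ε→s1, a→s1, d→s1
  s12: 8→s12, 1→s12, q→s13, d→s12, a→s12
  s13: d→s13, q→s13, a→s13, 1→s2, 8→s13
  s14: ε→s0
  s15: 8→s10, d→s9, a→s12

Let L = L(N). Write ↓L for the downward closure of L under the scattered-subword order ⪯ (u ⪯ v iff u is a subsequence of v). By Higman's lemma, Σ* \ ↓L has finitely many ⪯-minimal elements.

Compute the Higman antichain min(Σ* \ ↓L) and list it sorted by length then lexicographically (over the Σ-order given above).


|Q|=16, |F|=5, |δ|=51 (7 ε).
min D↑ (6 st, q0=0, F={5}): 0:1→0,a→0,8→0,q→0,d→1 1:1→2,a→1,8→1,q→1,d→1 2:1→2,a→2,8→2,q→2,d→3 3:1→3,a→3,8→3,q→4,d→3 4:1→5,a→4,8→4,q→4,d→4 5:1→5,a→5,8→5,q→5,d→5 (ε-aug+det+¬).
'd1dq1': |S_i|=[10, 9, 7, 5, 4, 3] end={s1,s10,s2} rej; 5/5 single-dels accept.
1 words, ⪯-incomp.

A = [d1dq1].


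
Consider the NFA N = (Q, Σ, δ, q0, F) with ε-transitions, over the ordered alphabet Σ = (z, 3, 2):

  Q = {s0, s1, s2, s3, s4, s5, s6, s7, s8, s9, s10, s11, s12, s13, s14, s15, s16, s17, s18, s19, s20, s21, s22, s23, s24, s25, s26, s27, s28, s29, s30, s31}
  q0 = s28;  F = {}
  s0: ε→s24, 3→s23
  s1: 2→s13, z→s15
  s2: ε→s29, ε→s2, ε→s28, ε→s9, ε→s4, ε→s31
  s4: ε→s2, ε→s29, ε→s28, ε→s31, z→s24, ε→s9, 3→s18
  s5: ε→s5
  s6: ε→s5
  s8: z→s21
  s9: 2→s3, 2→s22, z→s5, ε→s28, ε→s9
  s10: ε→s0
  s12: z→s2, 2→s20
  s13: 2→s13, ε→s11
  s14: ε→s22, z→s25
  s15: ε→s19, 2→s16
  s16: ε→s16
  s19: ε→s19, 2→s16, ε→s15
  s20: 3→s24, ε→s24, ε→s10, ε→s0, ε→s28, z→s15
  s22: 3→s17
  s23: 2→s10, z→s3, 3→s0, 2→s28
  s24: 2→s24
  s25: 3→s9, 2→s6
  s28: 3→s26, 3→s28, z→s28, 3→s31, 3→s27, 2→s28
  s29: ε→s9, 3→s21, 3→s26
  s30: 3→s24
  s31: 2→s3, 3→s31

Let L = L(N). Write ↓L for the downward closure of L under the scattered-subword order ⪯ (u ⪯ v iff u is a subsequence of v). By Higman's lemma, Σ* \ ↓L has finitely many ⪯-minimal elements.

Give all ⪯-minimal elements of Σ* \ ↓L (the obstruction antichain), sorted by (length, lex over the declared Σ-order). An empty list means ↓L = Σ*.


A = [ε].

|Q|=32, |F|=0, |δ|=64 (28 ε).
min D↑ (1 st, q0=0, F={0}): 0:z→0,3→0,2→0.
ε ∈ L(D↑) — L = ∅.


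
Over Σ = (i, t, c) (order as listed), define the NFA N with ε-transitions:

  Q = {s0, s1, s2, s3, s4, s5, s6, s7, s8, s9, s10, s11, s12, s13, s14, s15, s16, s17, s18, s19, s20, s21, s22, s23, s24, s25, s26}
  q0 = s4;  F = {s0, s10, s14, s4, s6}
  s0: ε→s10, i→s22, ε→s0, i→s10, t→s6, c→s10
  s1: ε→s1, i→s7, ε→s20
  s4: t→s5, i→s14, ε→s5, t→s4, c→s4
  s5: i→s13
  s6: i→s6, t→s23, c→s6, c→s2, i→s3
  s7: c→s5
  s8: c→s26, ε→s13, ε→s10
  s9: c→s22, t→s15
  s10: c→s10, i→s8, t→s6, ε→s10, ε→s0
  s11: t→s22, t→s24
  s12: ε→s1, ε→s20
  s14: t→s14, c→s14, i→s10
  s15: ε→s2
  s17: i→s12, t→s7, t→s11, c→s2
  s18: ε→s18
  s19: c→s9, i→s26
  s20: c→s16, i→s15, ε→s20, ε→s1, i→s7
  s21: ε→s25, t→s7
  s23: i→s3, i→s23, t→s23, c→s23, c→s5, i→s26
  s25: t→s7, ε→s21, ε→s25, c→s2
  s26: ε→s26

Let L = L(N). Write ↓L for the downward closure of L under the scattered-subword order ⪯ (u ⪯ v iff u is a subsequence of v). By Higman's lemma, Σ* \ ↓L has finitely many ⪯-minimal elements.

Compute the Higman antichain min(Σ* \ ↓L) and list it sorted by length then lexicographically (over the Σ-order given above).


|Q|=27, |F|=5, |δ|=64 (19 ε).
min D↑ (5 st, q0=0, F={4}): 0:i→1,t→0,c→0 1:i→2,t→1,c→1 2:i→2,t→3,c→2 3:i→3,t→4,c→3 4:i→4,t→4,c→4 [Hopcroft].
'iitt': N↓-sim [13, 12, 11, 7, 5] end={s13,s23,s26,s3,s5} — reject; 4/4 del acc.
1 minimals (antichain).

min(Σ*\↓L) = [iitt].


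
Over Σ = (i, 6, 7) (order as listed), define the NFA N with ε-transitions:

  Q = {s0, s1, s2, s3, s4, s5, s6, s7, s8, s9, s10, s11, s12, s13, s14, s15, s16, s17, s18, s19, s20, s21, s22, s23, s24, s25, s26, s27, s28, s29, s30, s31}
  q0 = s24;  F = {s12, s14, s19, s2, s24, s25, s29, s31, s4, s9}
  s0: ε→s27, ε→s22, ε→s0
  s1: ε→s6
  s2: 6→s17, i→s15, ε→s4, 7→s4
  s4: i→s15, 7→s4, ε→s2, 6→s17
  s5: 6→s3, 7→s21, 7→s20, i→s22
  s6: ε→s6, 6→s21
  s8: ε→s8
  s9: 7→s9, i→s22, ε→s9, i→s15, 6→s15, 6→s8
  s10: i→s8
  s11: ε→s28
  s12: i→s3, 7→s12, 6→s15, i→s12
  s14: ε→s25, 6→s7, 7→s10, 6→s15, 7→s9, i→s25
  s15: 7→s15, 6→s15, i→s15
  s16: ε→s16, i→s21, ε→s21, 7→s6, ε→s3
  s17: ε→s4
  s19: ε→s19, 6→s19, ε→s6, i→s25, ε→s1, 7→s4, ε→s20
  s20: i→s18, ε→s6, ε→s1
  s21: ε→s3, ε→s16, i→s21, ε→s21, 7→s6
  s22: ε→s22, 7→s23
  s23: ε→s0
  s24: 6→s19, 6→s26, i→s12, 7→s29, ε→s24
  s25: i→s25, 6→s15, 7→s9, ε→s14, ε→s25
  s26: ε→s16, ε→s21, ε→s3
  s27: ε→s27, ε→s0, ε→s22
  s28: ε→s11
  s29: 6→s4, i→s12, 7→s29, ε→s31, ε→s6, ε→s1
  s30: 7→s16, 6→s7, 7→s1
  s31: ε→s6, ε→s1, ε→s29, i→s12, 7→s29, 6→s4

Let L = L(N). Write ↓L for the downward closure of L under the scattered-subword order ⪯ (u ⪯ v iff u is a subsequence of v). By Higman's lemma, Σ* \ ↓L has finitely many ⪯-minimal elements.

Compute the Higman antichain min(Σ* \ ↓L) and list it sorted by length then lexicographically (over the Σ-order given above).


|Q|=32, |F|=10, |δ|=96 (42 ε).
min D↑ (8 st, q0=0, F={4}): 0:i→1,6→2,7→3 1:i→1,6→4,7→1 2:i→5,6→2,7→6 3:i→1,6→6,7→3 4:i→4,6→4,7→4 5:i→5,6→4,7→7 6:i→4,6→6,7→6 7:i→4,6→4,7→7.
'i6': run [27, 17, 7] end={s15,s16,s21,s3,s6,s7,s8} rej; 2/2 deletions ∈↓L.
'67i': N↓-sim [27, 23, 15, 10] end={s0,s15,s16,s21,s22,s23,s27,s3,s6,s8} ∉↓L; 3/3 single-dels accept.
'76i': |S_i|=[27, 19, 9, 5] end={s15,s16,s21,s3,s6} ∉↓L; 3/3 deletions ∈↓L.
3 minimals (antichain).

Antichain: [i6, 67i, 76i].


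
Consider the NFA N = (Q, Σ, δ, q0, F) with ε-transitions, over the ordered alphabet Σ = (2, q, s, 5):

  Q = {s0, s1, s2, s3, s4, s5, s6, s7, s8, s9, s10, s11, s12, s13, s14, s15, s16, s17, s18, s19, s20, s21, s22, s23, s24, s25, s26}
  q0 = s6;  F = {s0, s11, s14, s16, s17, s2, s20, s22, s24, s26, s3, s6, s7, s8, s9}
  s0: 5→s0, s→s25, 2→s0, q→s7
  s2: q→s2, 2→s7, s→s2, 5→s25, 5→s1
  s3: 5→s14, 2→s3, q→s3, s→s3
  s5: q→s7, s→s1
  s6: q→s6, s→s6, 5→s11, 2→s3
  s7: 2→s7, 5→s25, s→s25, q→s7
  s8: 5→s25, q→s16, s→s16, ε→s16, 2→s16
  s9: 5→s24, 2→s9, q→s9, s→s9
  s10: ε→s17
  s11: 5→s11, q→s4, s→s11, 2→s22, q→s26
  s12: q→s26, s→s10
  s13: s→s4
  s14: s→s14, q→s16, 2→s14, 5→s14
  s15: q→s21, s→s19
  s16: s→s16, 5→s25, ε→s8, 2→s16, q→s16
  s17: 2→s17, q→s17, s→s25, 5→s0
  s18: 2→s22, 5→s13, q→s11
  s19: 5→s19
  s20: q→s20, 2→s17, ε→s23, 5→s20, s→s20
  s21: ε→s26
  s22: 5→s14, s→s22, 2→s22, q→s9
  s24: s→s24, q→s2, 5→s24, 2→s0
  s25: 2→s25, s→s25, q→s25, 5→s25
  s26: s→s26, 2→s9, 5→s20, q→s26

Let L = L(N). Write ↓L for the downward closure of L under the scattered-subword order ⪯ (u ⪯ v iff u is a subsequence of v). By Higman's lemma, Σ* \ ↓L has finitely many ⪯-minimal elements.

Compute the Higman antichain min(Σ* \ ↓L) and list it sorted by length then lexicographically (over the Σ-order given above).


|Q|=27, |F|=15, |δ|=82 (5 ε).
min D↑ (15 st, q0=0, F={9}): 0:2→1,q→0,s→0,5→2 1:2→1,q→1,s→1,5→3 2:2→4,q→5,s→2,5→2 3:2→3,q→6,s→3,5→3 4:2→4,q→7,s→4,5→3 5:2→7,q→5,s→5,5→8 6:2→6,q→6,s→6,5→9 7:2→7,q→7,s→7,5→10 8:2→11,q→8,s→8,5→8 9:2→9,q→9,s→9,5→9 10:2→12,q→13,s→10,5→10 11:2→11,q→11,s→9,5→12 12:2→12,q→14,s→9,5→12 13:2→14,q→13,s→13,5→9 14:2→14,q→14,s→9,5→9.
'25q5': N↓-sim [19, 13, 9, 6, 2] end={s1,s25} — reject; 4/4 single-dels accept.
'5q52s': run [19, 17, 14, 9, 4, 1] end={s25} rej; 5/5 del acc.
2 minimals (antichain).

A = [25q5, 5q52s].


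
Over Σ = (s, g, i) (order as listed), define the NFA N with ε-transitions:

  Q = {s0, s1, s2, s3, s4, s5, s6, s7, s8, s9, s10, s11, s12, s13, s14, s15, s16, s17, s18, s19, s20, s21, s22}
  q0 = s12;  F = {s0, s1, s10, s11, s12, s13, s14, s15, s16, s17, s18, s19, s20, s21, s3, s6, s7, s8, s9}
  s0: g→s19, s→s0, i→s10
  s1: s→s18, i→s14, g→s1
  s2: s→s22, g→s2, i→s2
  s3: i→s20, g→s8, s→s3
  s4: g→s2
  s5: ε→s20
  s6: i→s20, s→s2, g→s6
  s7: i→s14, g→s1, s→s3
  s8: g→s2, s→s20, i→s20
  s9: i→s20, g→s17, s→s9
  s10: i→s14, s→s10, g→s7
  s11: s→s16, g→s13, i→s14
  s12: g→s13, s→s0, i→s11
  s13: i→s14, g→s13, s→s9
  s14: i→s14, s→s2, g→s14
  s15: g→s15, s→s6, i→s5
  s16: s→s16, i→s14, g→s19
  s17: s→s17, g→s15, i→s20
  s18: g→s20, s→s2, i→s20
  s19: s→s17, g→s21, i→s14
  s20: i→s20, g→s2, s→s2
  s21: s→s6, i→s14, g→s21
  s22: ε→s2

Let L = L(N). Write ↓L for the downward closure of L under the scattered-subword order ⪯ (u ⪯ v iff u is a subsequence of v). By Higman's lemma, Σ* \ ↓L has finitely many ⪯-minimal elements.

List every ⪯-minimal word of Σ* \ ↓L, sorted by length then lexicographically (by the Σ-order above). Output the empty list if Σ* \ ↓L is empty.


min(Σ*\↓L) = [gis, iis, gsig, sggss, sigsgg].

|Q|=23, |F|=19, |δ|=63 (2 ε).
min D↑ (20 st, q0=0, F={13}): 0:s→1,g→2,i→3 1:s→1,g→4,i→5 2:s→6,g→2,i→7 3:s→8,g→2,i→7 4:s→9,g→10,i→7 5:s→5,g→11,i→7 6:s→6,g→9,i→12 7:s→13,g→7,i→7 8:s→8,g→4,i→7 9:s→9,g→14,i→12 10:s→15,g→10,i→7 11:s→16,g→17,i→7 12:s→13,g→13,i→12 13:s→13,g→13,i→13 14:s→15,g→14,i→12 15:s→13,g→15,i→12 16:s→16,g→18,i→12 17:s→19,g→17,i→7 18:s→12,g→13,i→12 19:s→13,g→12,i→12.
'gis': run [22, 17, 5, 2] end={s2,s22} — reject; 3/3 deletions ∈↓L.
'iis': |S_i|=[22, 20, 5, 2] end={s2,s22} — reject; 3/3 del acc.
'gsig': N↓-sim [22, 17, 11, 4, 2] end={s2,s22} — reject; 4/4 deletions ∈↓L.
'sggss': |S_i|=[22, 19, 15, 11, 5, 2] end={s2,s22} ∉↓L; 5/5 deletions ∈↓L.
'sigsgg': |S_i|=[22, 19, 11, 9, 6, 4, 2] end={s2,s22} ∉↓L; 6/6 single-dels accept.
5 obstructions.


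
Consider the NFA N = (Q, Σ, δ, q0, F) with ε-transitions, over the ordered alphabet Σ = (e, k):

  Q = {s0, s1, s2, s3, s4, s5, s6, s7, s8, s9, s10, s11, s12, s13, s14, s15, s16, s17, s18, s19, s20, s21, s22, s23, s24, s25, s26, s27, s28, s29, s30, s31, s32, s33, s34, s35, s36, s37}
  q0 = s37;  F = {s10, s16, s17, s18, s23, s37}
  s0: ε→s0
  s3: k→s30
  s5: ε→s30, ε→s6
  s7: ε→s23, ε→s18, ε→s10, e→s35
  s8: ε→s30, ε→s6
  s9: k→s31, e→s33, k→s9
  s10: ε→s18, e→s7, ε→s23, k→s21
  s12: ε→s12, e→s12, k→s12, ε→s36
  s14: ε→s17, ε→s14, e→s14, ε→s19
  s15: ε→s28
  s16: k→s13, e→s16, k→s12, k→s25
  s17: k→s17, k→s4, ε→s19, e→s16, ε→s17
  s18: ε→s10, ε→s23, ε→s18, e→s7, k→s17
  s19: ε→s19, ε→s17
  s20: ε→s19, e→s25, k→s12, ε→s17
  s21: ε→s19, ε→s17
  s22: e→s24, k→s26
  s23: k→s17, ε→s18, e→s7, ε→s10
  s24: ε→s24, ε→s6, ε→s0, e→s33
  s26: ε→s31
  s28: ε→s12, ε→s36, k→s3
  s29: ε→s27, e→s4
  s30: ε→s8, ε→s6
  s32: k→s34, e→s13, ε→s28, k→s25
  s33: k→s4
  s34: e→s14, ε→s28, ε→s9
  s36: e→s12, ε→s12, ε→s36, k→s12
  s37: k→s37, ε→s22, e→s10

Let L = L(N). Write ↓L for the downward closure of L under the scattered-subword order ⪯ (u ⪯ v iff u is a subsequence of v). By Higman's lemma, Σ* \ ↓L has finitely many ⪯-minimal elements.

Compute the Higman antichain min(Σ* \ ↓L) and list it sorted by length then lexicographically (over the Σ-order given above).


|Q|=38, |F|=6, |δ|=81 (44 ε).
min D↑ (5 st, q0=0, F={4}): 0:e→1,k→0 1:e→1,k→2 2:e→3,k→2 3:e→3,k→4 4:e→4,k→4 (ε-aug+det+¬).
'ekek': |S_i|=[22, 18, 9, 5, 4] end={s12,s13,s25,s36} ∉↓L; 4/4 deletions ∈↓L.
1 words, ⪯-incomp.

Antichain: [ekek].


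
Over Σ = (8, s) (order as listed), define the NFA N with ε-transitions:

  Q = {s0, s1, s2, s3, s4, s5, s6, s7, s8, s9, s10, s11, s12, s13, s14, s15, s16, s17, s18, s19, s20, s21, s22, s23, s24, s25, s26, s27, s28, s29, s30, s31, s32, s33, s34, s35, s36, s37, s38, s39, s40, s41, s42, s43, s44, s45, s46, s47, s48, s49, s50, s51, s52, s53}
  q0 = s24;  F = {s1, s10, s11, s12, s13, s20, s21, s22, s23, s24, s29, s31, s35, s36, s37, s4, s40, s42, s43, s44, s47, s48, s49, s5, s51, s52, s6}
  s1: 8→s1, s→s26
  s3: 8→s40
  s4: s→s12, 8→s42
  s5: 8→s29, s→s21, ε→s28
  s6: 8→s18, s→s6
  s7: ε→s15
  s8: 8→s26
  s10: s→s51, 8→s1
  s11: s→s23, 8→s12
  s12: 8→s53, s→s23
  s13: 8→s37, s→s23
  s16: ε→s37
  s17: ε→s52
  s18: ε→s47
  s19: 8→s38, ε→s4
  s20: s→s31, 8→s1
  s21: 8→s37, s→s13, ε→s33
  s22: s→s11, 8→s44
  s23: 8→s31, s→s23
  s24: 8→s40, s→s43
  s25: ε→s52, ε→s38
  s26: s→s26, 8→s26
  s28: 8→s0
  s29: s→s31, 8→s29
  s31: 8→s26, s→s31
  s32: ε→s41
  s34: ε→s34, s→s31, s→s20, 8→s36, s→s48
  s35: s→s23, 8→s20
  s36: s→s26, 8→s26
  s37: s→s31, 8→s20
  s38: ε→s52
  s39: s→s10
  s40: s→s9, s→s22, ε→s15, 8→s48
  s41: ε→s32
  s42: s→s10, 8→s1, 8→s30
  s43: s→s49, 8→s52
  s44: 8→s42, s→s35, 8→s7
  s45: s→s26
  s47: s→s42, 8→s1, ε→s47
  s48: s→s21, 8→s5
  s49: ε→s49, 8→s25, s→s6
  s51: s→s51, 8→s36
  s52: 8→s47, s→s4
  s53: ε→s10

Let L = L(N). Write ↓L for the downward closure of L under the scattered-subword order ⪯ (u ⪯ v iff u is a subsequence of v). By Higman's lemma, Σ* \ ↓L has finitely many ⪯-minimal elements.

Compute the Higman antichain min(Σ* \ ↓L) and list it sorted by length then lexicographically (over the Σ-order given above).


|Q|=54, |F|=27, |δ|=86 (17 ε).
min D↑ (28 st, q0=0, F={25}): 0:8→1,s→2 1:8→3,s→4 2:8→5,s→6 3:8→7,s→8 4:8→9,s→10 5:8→11,s→12 6:8→5,s→13 7:8→14,s→8 8:8→15,s→16 9:8→17,s→18 10:8→19,s→20 11:8→21,s→17 12:8→17,s→19 13:8→11,s→13 14:8→14,s→22 15:8→23,s→22 16:8→15,s→20 17:8→21,s→24 18:8→23,s→20 19:8→24,s→20 20:8→22,s→20 21:8→21,s→25 22:8→25,s→22 23:8→21,s→22 24:8→21,s→26 25:8→25,s→25 26:8→27,s→26 27:8→25,s→25 [Hopcroft].
's888s': |S_i|=[39, 32, 23, 13, 4, 1] end={s26} ∉↓L; 5/5 deletions ∈↓L.
'8888s8': run [39, 35, 26, 21, 9, 2, 1] end={s26} — reject; 6/6 del acc.
'88s8s8': |S_i|=[39, 35, 26, 15, 7, 2, 1] end={s26} — reject; 6/6 deletions ∈↓L.
'8sss88': run [39, 35, 24, 14, 5, 3, 1] end={s26} rej; 6/6 deletions ∈↓L.
'sss88s': |S_i|=[39, 32, 24, 15, 11, 4, 1] end={s26} rej; 6/6 single-dels accept.
5 obstructions.

Antichain: [s888s, 8888s8, 88s8s8, 8sss88, sss88s].


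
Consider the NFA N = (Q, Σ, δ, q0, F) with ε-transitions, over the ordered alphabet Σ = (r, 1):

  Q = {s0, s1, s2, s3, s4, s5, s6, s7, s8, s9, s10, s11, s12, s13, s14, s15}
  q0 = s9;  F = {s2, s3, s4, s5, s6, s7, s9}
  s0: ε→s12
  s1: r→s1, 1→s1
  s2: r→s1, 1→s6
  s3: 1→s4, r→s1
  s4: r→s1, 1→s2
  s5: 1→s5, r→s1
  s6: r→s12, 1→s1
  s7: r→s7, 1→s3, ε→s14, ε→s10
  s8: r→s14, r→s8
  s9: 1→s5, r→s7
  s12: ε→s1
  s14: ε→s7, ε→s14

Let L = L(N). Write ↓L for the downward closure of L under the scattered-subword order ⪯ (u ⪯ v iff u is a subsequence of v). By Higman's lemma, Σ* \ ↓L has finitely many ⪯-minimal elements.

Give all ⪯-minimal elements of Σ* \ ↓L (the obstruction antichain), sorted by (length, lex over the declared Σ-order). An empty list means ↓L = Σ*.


|Q|=16, |F|=7, |δ|=24 (6 ε).
min D↑ (8 st, q0=0, F={4}): 0:r→1,1→2 1:r→1,1→3 2:r→4,1→2 3:r→4,1→5 4:r→4,1→4 5:r→4,1→6 6:r→4,1→7 7:r→4,1→4 (ε-aug+det+¬).
'1r': |S_i|=[11, 7, 2] end={s1,s12} rej; 2/2 del acc.
'r11111': run [11, 9, 6, 5, 4, 3, 1] end={s1} — reject; 6/6 deletions ∈↓L.
2 words, ⪯-incomp.

Antichain: [1r, r11111].


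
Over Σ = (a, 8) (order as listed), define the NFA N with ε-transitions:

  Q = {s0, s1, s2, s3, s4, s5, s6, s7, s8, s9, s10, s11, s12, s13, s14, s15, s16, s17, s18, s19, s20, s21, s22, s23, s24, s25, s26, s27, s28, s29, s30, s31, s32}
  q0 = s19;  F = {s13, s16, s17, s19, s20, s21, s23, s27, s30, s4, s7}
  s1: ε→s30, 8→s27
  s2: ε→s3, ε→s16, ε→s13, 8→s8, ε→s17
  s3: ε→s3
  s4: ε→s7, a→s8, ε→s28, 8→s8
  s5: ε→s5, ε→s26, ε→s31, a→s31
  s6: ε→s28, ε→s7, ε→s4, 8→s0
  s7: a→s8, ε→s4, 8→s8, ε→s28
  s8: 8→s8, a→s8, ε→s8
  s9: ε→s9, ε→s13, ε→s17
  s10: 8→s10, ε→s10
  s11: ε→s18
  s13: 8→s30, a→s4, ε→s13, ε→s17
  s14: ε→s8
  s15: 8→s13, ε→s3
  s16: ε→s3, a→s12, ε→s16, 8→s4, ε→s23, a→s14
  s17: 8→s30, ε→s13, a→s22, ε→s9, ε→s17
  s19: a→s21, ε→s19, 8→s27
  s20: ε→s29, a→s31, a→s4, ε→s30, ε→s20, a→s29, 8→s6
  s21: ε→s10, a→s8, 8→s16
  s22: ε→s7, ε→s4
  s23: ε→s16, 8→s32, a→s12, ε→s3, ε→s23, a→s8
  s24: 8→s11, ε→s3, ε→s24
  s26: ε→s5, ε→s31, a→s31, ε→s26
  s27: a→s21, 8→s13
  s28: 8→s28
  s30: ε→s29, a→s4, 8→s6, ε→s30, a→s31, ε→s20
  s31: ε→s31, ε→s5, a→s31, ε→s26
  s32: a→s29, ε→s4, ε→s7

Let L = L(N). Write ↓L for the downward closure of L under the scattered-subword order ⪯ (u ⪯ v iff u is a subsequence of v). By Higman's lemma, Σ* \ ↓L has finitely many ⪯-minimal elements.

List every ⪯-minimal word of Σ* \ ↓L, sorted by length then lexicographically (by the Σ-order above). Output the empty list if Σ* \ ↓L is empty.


min(Σ*\↓L) = [aa, a888, 88a8, 8888a, 88888].

|Q|=33, |F|=11, |δ|=95 (55 ε).
min D↑ (8 st, q0=0, F={3}): 0:a→1,8→2 1:a→3,8→4 2:a→1,8→5 3:a→3,8→3 4:a→3,8→6 5:a→6,8→7 6:a→3,8→3 7:a→6,8→6 [Hopcroft].
'aa': |S_i|=[26, 17, 7] end={s12,s14,s26,s29,s31,s5,s8} rej; 2/2 deletions ∈↓L.
'a888': run [26, 17, 12, 7, 3] end={s10,s28,s8} — reject; 4/4 deletions ∈↓L.
'88a8': |S_i|=[26, 25, 23, 11, 2] end={s28,s8} ∉↓L; 4/4 single-dels accept.
'8888a': run [26, 25, 23, 14, 7, 1] end={s8} rej; 5/5 del acc.
'88888': N↓-sim [26, 25, 23, 14, 7, 4] end={s0,s10,s28,s8} — reject; 5/5 single-dels accept.
5 minimals (antichain).


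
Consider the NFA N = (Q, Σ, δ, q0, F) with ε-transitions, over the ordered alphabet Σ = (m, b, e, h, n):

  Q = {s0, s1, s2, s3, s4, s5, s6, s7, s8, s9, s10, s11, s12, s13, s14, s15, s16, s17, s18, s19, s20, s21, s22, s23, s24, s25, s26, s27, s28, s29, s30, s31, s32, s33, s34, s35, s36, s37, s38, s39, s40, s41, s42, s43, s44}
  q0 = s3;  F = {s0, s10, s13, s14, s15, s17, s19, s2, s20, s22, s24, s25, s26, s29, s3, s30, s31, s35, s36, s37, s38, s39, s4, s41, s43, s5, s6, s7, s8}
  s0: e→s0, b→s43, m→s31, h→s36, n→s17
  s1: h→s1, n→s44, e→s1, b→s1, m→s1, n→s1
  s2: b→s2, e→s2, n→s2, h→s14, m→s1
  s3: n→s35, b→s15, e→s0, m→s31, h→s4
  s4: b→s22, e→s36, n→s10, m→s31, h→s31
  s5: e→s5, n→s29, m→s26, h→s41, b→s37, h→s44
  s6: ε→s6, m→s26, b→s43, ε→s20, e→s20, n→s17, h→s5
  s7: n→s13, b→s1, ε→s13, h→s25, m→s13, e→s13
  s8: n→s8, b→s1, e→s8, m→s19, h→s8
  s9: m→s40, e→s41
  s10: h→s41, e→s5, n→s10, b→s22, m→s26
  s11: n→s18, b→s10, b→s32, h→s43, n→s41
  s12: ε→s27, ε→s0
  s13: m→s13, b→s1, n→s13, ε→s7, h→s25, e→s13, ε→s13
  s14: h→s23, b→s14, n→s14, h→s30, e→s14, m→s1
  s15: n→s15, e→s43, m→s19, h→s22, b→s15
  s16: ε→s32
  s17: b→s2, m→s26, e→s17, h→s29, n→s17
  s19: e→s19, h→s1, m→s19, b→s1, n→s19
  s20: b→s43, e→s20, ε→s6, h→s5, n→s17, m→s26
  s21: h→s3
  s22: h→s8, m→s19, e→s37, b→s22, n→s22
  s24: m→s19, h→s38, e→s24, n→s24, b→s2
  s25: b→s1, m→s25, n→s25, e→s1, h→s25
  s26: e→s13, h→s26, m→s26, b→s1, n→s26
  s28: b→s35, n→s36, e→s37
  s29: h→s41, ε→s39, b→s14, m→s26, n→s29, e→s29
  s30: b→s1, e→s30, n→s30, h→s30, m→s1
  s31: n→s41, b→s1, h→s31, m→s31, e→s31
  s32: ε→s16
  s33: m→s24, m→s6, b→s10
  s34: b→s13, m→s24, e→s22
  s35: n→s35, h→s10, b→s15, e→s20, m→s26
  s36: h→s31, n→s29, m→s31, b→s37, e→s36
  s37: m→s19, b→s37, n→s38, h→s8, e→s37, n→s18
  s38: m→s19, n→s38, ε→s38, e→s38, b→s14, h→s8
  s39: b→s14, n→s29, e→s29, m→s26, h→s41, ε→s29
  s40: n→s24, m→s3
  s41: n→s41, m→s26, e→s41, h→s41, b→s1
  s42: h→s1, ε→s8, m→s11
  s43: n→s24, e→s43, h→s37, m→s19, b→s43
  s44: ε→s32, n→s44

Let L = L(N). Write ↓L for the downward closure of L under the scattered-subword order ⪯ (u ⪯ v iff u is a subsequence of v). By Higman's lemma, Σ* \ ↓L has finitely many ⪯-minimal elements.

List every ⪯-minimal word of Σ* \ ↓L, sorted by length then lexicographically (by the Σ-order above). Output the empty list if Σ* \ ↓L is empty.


A = [mb, bmh, hhb, enbm, nmehe].

|Q|=45, |F|=29, |δ|=191 (15 ε).
min D↑ (27 st, q0=0, F={6}): 0:m→1,b→2,e→3,h→4,n→5 1:m→1,b→6,e→1,h→1,n→7 2:m→8,b→2,e→9,h→10,n→2 3:m→1,b→9,e→3,h→11,n→12 4:m→1,b→10,e→11,h→1,n→13 5:m→14,b→2,e→15,h→13,n→5 6:m→6,b→6,e→6,h→6,n→6 7:m→14,b→6,e→7,h→7,n→7 8:m→8,b→6,e→8,h→6,n→8 9:m→8,b→9,e→9,h→16,n→17 10:m→8,b→10,e→16,h→18,n→10 11:m→1,b→16,e→11,h→1,n→19 12:m→14,b→20,e→12,h→19,n→12 13:m→14,b→10,e→21,h→7,n→13 14:m→14,b→6,e→22,h→14,n→14 15:m→14,b→9,e→15,h→21,n→12 16:m→8,b→16,e→16,h→18,n→23 17:m→8,b→20,e→17,h→23,n→17 18:m→8,b→6,e→18,h→18,n→18 19:m→14,b→24,e→19,h→7,n→19 20:m→6,b→20,e→20,h→24,n→20 21:m→14,b→16,e→21,h→7,n→19 22:m→22,b→6,e→22,h→25,n→22 23:m→8,b→24,e→23,h→18,n→23 24:m→6,b→24,e→24,h→26,n→24 25:m→25,b→6,e→6,h→25,n→25 26:m→6,b→6,e→26,h→26,n→26 [Hopcroft].
'mb': N↓-sim [35, 11, 4] end={s1,s16,s32,s44} ∉↓L; 2/2 single-dels accept.
'bmh': N↓-sim [35, 17, 5, 4] end={s1,s16,s32,s44} — reject; 3/3 single-dels accept.
'hhb': |S_i|=[35, 25, 14, 4] end={s1,s16,s32,s44} rej; 3/3 single-dels accept.
'enbm': run [35, 29, 21, 8, 4] end={s1,s16,s32,s44} ∉↓L; 4/4 deletions ∈↓L.
'nmehe': run [35, 30, 9, 8, 5, 4] end={s1,s16,s32,s44} — reject; 5/5 deletions ∈↓L.
5 words, ⪯-incomp.
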